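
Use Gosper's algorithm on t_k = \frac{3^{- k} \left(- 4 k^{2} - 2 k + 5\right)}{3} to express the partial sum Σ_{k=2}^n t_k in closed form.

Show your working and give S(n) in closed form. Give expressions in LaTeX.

Ratio r(k) = (4*k**2 + 10*k + 1)/(3*(4*k**2 + 2*k - 5)).
Factor: A=1/3; B=1; C=k**2 + k/2 - 5/4.
Solve (1/3)·f(k+1) − (1)·f(k) = k**2 + k/2 - 5/4.
d = 2 from the (0,0,2) case.
Solving with deg f ≤ 2: f(k) = -3*k*(2*k + 3)/4.
So s_k = (B(k−1)f/C)·t_k = (-3*k*(2*k + 3)/(4*k**2 + 2*k - 5))·t_k = k*(2*k + 3)/3**k.
Check: Δs_k = (-4*k**2 - 2*k + 5)/(3*3**k). ✓
Telescope: S(n) = s_(n+1) − s_(2) = 3**(-n - 1)*(2*n**2 + 7*n + 5) − (14/9) = 3**(-n - 2)*(-14*3**n + 6*n**2 + 21*n + 15).

S(n) = 3^{- n - 2} \left(- 14 \cdot 3^{n} + 6 n^{2} + 21 n + 15\right)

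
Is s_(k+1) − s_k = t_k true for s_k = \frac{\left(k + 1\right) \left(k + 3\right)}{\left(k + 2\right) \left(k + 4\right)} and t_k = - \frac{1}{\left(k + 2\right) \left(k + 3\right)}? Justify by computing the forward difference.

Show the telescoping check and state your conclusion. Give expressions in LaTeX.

Invalid: residual \frac{3 \left(k^{2} + 7 k + 13\right)}{k^{4} + 14 k^{3} + 71 k^{2} + 154 k + 120} ≠ 0.

s_(k+1) = (k + 2)*(k + 4)/((k + 3)*(k + 5))
s_(k+1) − s_k = (2*k**2 + 12*k + 19)/(k**4 + 14*k**3 + 71*k**2 + 154*k + 120)
(s_(k+1) − s_k) − t_k = 3*(k**2 + 7*k + 13)/(k**4 + 14*k**3 + 71*k**2 + 154*k + 120)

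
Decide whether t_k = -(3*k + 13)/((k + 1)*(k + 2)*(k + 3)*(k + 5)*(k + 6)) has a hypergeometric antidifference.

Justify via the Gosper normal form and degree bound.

Yes. s_k = k*(-k**2 - 8*k - 17)/(10*(k**3 + 8*k**2 + 17*k + 10)).

Compute t_(k+1)/t_k: get (k + 1)*(k + 5)*(3*k + 16)/((k + 4)*(k + 7)*(3*k + 13)).
Take A(k)=k + 1, B(k)=k + 7, C(k)=k**2 + 25*k/3 + 52/3.
Need (k + 1)·f(k+1) − (k + 6)·f(k) = k**2 + 25*k/3 + 52/3.
d = 5 from the (1,1,2) case.
Coefficient equations give f(k) = k*(k + 3)*(k + 4)*(k**2 + 8*k + 17)/30.
Get s_k = R·t_k = k*(-k**2 - 8*k - 17)/(10*(k**3 + 8*k**2 + 17*k + 10)) with R(k) = B(k−1)f(k)/C(k) = k*(k + 3)*(k + 6)*(k**2 + 8*k + 17)/(10*(3*k + 13)).
Check: Δs_k = (-3*k - 13)/(k**5 + 17*k**4 + 107*k**3 + 307*k**2 + 396*k + 180). ✓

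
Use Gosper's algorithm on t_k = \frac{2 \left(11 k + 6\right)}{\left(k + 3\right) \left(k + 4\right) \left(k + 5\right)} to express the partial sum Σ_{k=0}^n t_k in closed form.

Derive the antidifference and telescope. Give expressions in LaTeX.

t_(k+1)/t_k = (k + 3)*(11*k + 17)/((k + 6)*(11*k + 6)).
A = k + 3, B = k + 6, C = k + 6/11.
Solve (k + 3)·f(k+1) − (k + 5)·f(k) = k + 6/11.
From deg A=1, deg B=1, deg C=1: d=2.
A polynomial solution: f(k) = k*(13*k + 3)/88.
Then R = B(k−1)f/C = k*(k + 5)*(13*k + 3)/(8*(11*k + 6)), so s_k = R(k)·t_k = k*(13*k + 3)/(4*(k + 3)*(k + 4)).
s_(k+1) − s_k = 2*(11*k + 6)/(k**3 + 12*k**2 + 47*k + 60) = t_k.
Telescope: S(n) = s_(n+1) − s_(0) = (13*n**2 + 29*n + 16)/(4*(n**2 + 9*n + 20)) − (0) = (13*n**2 + 29*n + 16)/(4*(n**2 + 9*n + 20)).

S(n) = \frac{13 n^{2} + 29 n + 16}{4 \left(n^{2} + 9 n + 20\right)}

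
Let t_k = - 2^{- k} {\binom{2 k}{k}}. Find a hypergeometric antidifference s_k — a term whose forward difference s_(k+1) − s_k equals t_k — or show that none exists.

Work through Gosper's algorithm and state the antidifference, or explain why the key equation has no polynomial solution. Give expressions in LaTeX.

none (Gosper's algorithm certifies no s_k)

Ratio r(k) = (2*k + 1)/(k + 1).
Take A(k)=2*k + 1, B(k)=k + 1, C(k)=1.
Solve (2*k + 1)·f(k+1) − (k)·f(k) = 1.
deg f ≤ -1 (via 1,1,0).
deg f ≤ -1 is impossible — no certificate.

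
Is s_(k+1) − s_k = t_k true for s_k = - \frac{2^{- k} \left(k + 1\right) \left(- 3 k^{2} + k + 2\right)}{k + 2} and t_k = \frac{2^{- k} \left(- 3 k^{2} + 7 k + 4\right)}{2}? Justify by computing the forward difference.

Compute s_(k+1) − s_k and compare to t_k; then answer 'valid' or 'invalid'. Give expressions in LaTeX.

Invalid: residual \frac{2^{- k} \left(3 k^{3} + 5 k^{2} - 20 k - 12\right)}{2 \left(k^{2} + 5 k + 6\right)} ≠ 0.

s_(k+1) = k*(3*k**2 + 11*k + 10)/(2*2**k*(k + 3))
s_(k+1) − s_k = (-3*k**4 - 5*k**3 + 26*k**2 + 42*k + 12)/(2*2**k*(k**2 + 5*k + 6))
(s_(k+1) − s_k) − t_k = (3*k**3 + 5*k**2 - 20*k - 12)/(2*2**k*(k**2 + 5*k + 6))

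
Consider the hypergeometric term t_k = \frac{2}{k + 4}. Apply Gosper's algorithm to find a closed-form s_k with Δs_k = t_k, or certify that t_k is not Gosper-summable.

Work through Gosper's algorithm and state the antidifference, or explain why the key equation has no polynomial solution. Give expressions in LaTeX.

none — t_k is not Gosper-summable

t_(k+1)/t_k = (k + 4)/(k + 5).
So A=k + 4 and B=k + 5, with C=1.
Set up (k + 4)·f(k+1) − (k + 4)·f(k) − (1) = 0.
d = 0 from the (1,1,0) case.
Generic f = c0 gives residual -1; -1 = 0 cannot hold, so t_k is not Gosper-summable.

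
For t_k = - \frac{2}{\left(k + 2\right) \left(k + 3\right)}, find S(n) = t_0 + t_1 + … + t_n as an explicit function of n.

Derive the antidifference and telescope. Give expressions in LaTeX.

t_(k+1)/t_k = (k + 2)/(k + 4).
So A=k + 2 and B=k + 4, with C=1.
Key eq: (k + 2)·f(k+1) = (k + 3)·f(k) + (1).
Bound: deg f ≤ 1.
A polynomial solution: f(k) = k/2.
R(k) = B(k−1)·f(k)/C(k) = k*(k + 3)/2; s_k = R·t_k = -k/(k + 2).
Δs = -2/(k**2 + 5*k + 6), as required.
Σ_(k=0)^n t_k = s_(n+1) − s_(0) = ((-n - 1)/(n + 3)) − (0), i.e. (-n - 1)/(n + 3).

S(n) = \frac{- n - 1}{n + 3}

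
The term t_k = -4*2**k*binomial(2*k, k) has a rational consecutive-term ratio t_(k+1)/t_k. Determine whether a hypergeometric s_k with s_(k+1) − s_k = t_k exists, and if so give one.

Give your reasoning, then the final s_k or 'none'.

Step 1: r(k) = 4*(2*k + 1)/(k + 1).
Normal form (A,B,C) = (8*k + 4, k + 1, 1).
f must satisfy (8*k + 4)·f(k+1) − (k)·f(k) = 1.
d = -1 from the (1,1,0) case.
Bound -1 < 0, so the key equation has no polynomial solution.

none (Gosper's algorithm certifies no s_k)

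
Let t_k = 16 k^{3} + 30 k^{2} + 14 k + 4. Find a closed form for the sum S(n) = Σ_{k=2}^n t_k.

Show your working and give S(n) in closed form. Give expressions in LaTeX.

Ratio r(k) = (8*k**3 + 39*k**2 + 61*k + 32)/(8*k**3 + 15*k**2 + 7*k + 2).
Factor: A=1; B=1; C=k**3 + 15*k**2/8 + 7*k/8 + 1/4.
f must satisfy (1)·f(k+1) − (1)·f(k) = k**3 + 15*k**2/8 + 7*k/8 + 1/4.
Bound: deg f ≤ 4.
A polynomial solution: f(k) = k*(2*k**3 + k**2 - 2*k + 1)/8.
Certificate R = B(k−1)f/C = k*(2*k**3 + k**2 - 2*k + 1)/(8*k**3 + 15*k**2 + 7*k + 2) gives s_k = 2*k*(2*k**3 + k**2 - 2*k + 1).
s_(k+1) − s_k = 16*k**3 + 30*k**2 + 14*k + 4 = t_k.
s_(n+1) = 4*n**4 + 18*n**3 + 26*n**2 + 16*n + 4 and s_(2) = 68, so S(n) = 4*n**4 + 18*n**3 + 26*n**2 + 16*n - 64.

S(n) = 4 n^{4} + 18 n^{3} + 26 n^{2} + 16 n - 64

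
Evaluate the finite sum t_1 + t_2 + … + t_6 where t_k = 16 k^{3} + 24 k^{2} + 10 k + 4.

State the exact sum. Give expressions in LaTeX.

Σ = 9474

Step 1: r(k) = (8*k**3 + 36*k**2 + 53*k + 27)/(8*k**3 + 12*k**2 + 5*k + 2).
Take A(k)=1, B(k)=1, C(k)=k**3 + 3*k**2/2 + 5*k/8 + 1/4.
Need (1)·f(k+1) − (1)·f(k) = k**3 + 3*k**2/2 + 5*k/8 + 1/4.
deg f ≤ 4 (via 0,0,3).
Solve for f: f(k) = k*(4*k**3 - 3*k + 3)/16 (degree 4 ≤ 4).
Certificate R = B(k−1)f/C = k*(4*k**3 - 3*k + 3)/(2*(8*k**3 + 12*k**2 + 5*k + 2)) gives s_k = k*(4*k**3 - 3*k + 3).
s_(k+1) − s_k = 16*k**3 + 24*k**2 + 10*k + 4 = t_k.
Sum = s_(7) − s_(1); s_(7) = 9478, s_(1) = 4 ⇒ 9474.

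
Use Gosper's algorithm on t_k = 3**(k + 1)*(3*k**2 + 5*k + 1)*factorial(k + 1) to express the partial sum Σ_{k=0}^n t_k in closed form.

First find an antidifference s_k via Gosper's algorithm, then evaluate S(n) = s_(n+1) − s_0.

S(n) = 9*3**n*n*factorial(n + 2) + 3

r(k) = 3*(3*k**3 + 17*k**2 + 31*k + 18)/(3*k**2 + 5*k + 1) after simplifying.
Factor: A=3*k + 6; B=1; C=k**2 + 5*k/3 + 1/3.
Need (3*k + 6)·f(k+1) − (1)·f(k) = k**2 + 5*k/3 + 1/3.
deg f ≤ 1 (via 1,0,2).
Coefficient equations give f(k) = (k - 1)/3.
R(k) = B(k−1)·f(k)/C(k) = (k - 1)/(3*k**2 + 5*k + 1); s_k = R·t_k = 3**(k + 1)*(k - 1)*factorial(k + 1).
Verify: 3**(k + 1)*(3*k**2 + 5*k + 1)*factorial(k + 1) matches t_k.
Evaluate: s_(n+1) = 3**(n + 2)*n*factorial(n + 2); subtract s_(0) = -3 ⇒ S(n) = 9*3**n*n*factorial(n + 2) + 3.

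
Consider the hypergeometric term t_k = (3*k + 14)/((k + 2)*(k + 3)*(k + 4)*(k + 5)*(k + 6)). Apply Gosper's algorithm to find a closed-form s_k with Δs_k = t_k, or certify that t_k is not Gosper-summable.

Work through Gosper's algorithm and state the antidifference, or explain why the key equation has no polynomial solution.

s_k = k*(k**2 + 10*k + 31)/(30*(k**3 + 10*k**2 + 31*k + 30))

The ratio is (k + 2)*(3*k + 17)/((k + 7)*(3*k + 14)).
Factor: A=k + 2; B=k + 7; C=k + 14/3.
Solve (k + 2)·f(k+1) − (k + 6)·f(k) = k + 14/3.
d = 4 from the (1,1,1) case.
A polynomial solution: f(k) = k*(k + 4)*(k**2 + 10*k + 31)/90.
Then R = B(k−1)f/C = k*(k + 4)*(k + 6)*(k**2 + 10*k + 31)/(30*(3*k + 14)), so s_k = R(k)·t_k = k*(k**2 + 10*k + 31)/(30*(k**3 + 10*k**2 + 31*k + 30)).
Check: Δs_k = (3*k + 14)/(k**5 + 20*k**4 + 155*k**3 + 580*k**2 + 1044*k + 720). ✓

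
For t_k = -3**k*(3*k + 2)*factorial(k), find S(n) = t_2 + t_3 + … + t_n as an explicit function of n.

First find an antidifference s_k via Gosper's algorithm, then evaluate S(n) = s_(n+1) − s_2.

Compute t_(k+1)/t_k: get 3*(k + 1)*(3*k + 5)/(3*k + 2).
Gosper form: A/B · C(k+1)/C(k) with A=3*k + 3, B=1, C=k + 2/3.
Solve (3*k + 3)·f(k+1) − (1)·f(k) = k + 2/3.
Bound: deg f ≤ 0.
Solve for f: f(k) = 1/3 (degree 0 ≤ 0).
Certificate R = B(k−1)f/C = 1/(3*k + 2) gives s_k = -3**k*factorial(k).
Verify: -3**k*(3*k + 2)*factorial(k) matches t_k.
Σ_(k=2)^n t_k = s_(n+1) − s_(2) = (-3**(n + 1)*factorial(n + 1)) − (-18), i.e. -3*3**n*factorial(n + 1) + 18.

S(n) = -3*3**n*factorial(n + 1) + 18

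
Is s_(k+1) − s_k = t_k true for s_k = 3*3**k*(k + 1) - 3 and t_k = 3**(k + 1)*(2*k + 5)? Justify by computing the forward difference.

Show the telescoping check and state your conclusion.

s_(k+1) = 3*3**(k + 1)*(k + 2) - 3
s_(k+1) − s_k = 3**(k + 1)*(2*k + 5)
(s_(k+1) − s_k) − t_k = 0

Valid: the claim telescopes to t_k.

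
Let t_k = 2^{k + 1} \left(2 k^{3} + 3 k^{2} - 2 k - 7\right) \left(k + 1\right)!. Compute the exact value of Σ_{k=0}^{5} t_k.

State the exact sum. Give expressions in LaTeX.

Σ = 14837762

Step 1: r(k) = 2*(2*k**4 + 13*k**3 + 28*k**2 + 16*k - 8)/(2*k**3 + 3*k**2 - 2*k - 7).
Take A(k)=2*k + 4, B(k)=1, C(k)=k**3 + 3*k**2/2 - k - 7/2.
Key eq: (2*k + 4)·f(k+1) = (1)·f(k) + (k**3 + 3*k**2/2 - k - 7/2).
From deg A=1, deg B=0, deg C=3: d=2.
A polynomial solution: f(k) = (k**2 - 2*k - 1)/2.
R(k) = B(k−1)·f(k)/C(k) = (k**2 - 2*k - 1)/(2*k**3 + 3*k**2 - 2*k - 7); s_k = R·t_k = 2**(k + 1)*(k**2 - 2*k - 1)*factorial(k + 1).
Δs = 2**(k + 1)*(2*k**3 + 3*k**2 - 2*k - 7)*factorial(k + 1), as required.
Telescoping: Σ = s_(6) − s_(0) = 14837760 − (-2) = 14837762.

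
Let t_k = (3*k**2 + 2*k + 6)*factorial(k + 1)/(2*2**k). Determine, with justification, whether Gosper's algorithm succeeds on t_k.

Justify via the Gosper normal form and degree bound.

Yes. s_k = (3*k - 1)*factorial(k + 1)/2**k.

Step 1: r(k) = (k + 2)*(2*k + 3*(k + 1)**2 + 8)/(2*(3*k**2 + 2*k + 6)).
Normal form (A,B,C) = (k/2 + 1, 1, k**2 + 2*k/3 + 2).
f must satisfy (k/2 + 1)·f(k+1) − (1)·f(k) = k**2 + 2*k/3 + 2.
deg f ≤ 1 (via 1,0,2).
Solve for f: f(k) = 2*(3*k - 1)/3 (degree 1 ≤ 1).
Then R = B(k−1)f/C = 2*(3*k - 1)/(3*k**2 + 2*k + 6), so s_k = R(k)·t_k = (3*k - 1)*factorial(k + 1)/2**k.
Verify: (3*k**2 + 2*k + 6)*factorial(k + 1)/(2*2**k) matches t_k.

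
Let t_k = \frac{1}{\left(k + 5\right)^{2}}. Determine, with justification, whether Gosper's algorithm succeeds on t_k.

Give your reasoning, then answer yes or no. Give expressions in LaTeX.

No — the linear system for f has no solution.

r(k) = (k + 5)**2/(k + 6)**2 after simplifying.
So A=k**2 + 10*k + 25 and B=k**2 + 12*k + 36, with C=1.
Need (k**2 + 10*k + 25)·f(k+1) − (k**2 + 10*k + 25)·f(k) = 1.
Degrees (2,2,0) ⇒ d ≤ 0.
f = c0 ⇒ A·f(k+1) − B(k−1)·f(k) − C = -1. The system {-1 = 0} is inconsistent; no antidifference.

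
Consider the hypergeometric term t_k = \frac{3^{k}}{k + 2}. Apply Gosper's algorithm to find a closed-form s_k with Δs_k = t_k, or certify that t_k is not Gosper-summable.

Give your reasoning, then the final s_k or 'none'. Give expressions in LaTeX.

Ratio r(k) = 3*(k + 2)/(k + 3).
A = 3*k + 6, B = k + 3, C = 1.
Key eq: (3*k + 6)·f(k+1) = (k + 2)·f(k) + (1).
deg f ≤ -1 (via 1,1,0).
deg f ≤ -1 is impossible — no certificate.

none — t_k is not Gosper-summable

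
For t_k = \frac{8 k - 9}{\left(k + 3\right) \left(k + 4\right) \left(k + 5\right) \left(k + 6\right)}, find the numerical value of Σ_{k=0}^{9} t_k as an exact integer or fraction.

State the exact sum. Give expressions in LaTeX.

Σ = 3/1820

The ratio is (k + 3)*(8*k - 1)/((k + 7)*(8*k - 9)).
Factor: A=k + 3; B=k + 7; C=k - 9/8.
f must satisfy (k + 3)·f(k+1) − (k + 6)·f(k) = k - 9/8.
Degrees (1,1,1) ⇒ d ≤ 3.
Match coefficients ⇒ f(k) = k*(k**2 + 12*k - 193)/480.
Certificate R = B(k−1)f/C = k*(k + 6)*(k**2 + 12*k - 193)/(60*(8*k - 9)) gives s_k = k*(k**2 + 12*k - 193)/(60*(k + 3)*(k + 4)*(k + 5)).
Check: Δs_k = (8*k - 9)/(k**4 + 18*k**3 + 119*k**2 + 342*k + 360). ✓
Evaluate s at k=10 and k=0: 3/1820 and 0; difference 3/1820.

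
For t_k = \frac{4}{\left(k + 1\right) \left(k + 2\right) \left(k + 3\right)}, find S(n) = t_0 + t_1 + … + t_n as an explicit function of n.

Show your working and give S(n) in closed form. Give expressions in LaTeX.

S(n) = \frac{n^{2} + 5 n + 4}{n^{2} + 5 n + 6}

Compute t_(k+1)/t_k: get (k + 1)/(k + 4).
Take A(k)=k + 1, B(k)=k + 4, C(k)=1.
f must satisfy (k + 1)·f(k+1) − (k + 3)·f(k) = 1.
Degrees (1,1,0) ⇒ d ≤ 2.
Match coefficients ⇒ f(k) = k*(k + 3)/4.
R(k) = B(k−1)·f(k)/C(k) = k*(k + 3)**2/4; s_k = R·t_k = k*(k + 3)/((k + 1)*(k + 2)).
s_(k+1) − s_k = 4/(k**3 + 6*k**2 + 11*k + 6) = t_k.
Σ_(k=0)^n t_k = s_(n+1) − s_(0) = ((n**2 + 5*n + 4)/(n**2 + 5*n + 6)) − (0), i.e. (n**2 + 5*n + 4)/(n**2 + 5*n + 6).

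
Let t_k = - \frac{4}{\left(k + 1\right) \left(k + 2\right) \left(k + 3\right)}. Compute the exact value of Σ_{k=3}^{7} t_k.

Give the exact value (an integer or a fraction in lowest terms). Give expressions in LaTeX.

Compute t_(k+1)/t_k: get (k + 1)/(k + 4).
So A=k + 1 and B=k + 4, with C=1.
f must satisfy (k + 1)·f(k+1) − (k + 3)·f(k) = 1.
deg f ≤ 2 (via 1,1,0).
Solve for f: f(k) = k*(k + 3)/4 (degree 2 ≤ 2).
So s_k = (B(k−1)f/C)·t_k = (k*(k + 3)**2/4)·t_k = k*(-k - 3)/((k + 1)*(k + 2)).
Δs = -4/(k**3 + 6*k**2 + 11*k + 6), as required.
Σ_(k=3)^(7) t_k = s_(8) − s_(3) = -44/45 − (-9/10) = -7/90.

Σ = -7/90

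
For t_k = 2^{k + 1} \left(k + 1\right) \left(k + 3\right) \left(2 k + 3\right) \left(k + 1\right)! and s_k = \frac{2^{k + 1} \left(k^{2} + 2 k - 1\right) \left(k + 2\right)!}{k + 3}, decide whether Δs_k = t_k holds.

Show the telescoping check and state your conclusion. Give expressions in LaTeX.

Invalid: residual - \frac{2^{k + 1} \left(2 k^{4} + 17 k^{3} + 50 k^{2} + 61 k + 28\right) \left(k + 1\right)!}{\left(k + 3\right) \left(k + 4\right)} ≠ 0.

s_(k+1) = 2**(k + 2)*(k**2 + 4*k + 2)*factorial(k + 3)/(k + 4)
s_(k+1) − s_k = 2**(k + 1)*(2*k**4 + 19*k**3 + 64*k**2 + 89*k + 40)*factorial(k + 2)/((k + 3)*(k + 4))
(s_(k+1) − s_k) − t_k = -2**(k + 1)*(2*k**4 + 17*k**3 + 50*k**2 + 61*k + 28)*factorial(k + 1)/((k + 3)*(k + 4))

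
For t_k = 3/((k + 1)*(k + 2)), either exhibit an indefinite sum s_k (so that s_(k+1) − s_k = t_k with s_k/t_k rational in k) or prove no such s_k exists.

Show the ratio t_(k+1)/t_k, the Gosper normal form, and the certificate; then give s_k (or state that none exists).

Ratio r(k) = (k + 1)/(k + 3).
Normal form (A,B,C) = (k + 1, k + 3, 1).
Solve (k + 1)·f(k+1) − (k + 2)·f(k) = 1.
d = 1 from the (1,1,0) case.
Coefficient equations give f(k) = k.
Certificate R = B(k−1)f/C = k*(k + 2) gives s_k = 3*k/(k + 1).
Δs = 3/(k**2 + 3*k + 2), as required.

s_k = 3*k/(k + 1)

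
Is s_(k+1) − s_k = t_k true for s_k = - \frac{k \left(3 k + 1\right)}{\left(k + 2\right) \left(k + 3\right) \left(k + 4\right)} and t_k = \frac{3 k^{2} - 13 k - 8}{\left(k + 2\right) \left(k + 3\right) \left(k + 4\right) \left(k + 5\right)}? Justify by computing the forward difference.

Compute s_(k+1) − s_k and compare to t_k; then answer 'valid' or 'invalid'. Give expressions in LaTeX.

valid; difference matches t_k

s_(k+1) = -(k + 1)*(3*k + 4)/((k + 3)*(k + 4)*(k + 5))
s_(k+1) − s_k = (3*k**2 - 13*k - 8)/(k**4 + 14*k**3 + 71*k**2 + 154*k + 120)
(s_(k+1) − s_k) − t_k = 0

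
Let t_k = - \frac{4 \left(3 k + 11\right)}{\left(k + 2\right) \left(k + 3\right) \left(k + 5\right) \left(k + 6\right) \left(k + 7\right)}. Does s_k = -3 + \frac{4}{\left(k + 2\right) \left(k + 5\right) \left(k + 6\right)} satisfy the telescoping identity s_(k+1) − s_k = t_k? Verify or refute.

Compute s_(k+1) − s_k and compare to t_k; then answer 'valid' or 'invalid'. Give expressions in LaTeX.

s_(k+1) = -3 + 4/((k + 3)*(k + 6)*(k + 7))
s_(k+1) − s_k = 4*(-3*k - 11)/(k**5 + 23*k**4 + 203*k**3 + 853*k**2 + 1692*k + 1260)
(s_(k+1) − s_k) − t_k = 0

Valid: the claim telescopes to t_k.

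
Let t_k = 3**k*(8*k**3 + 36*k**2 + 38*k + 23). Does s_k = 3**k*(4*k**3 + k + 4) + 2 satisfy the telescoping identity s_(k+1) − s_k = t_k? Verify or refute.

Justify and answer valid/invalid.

Valid — Δs_k = t_k.

s_(k+1) = 3**(k + 1)*(k + 4*(k + 1)**3 + 5) + 2
s_(k+1) − s_k = 3**k*(8*k**3 + 36*k**2 + 38*k + 23)
(s_(k+1) − s_k) − t_k = 0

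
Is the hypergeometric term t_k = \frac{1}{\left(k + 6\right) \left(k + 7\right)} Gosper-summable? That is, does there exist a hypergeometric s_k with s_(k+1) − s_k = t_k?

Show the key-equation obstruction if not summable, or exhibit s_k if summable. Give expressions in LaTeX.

Yes. s_k = \frac{k}{6 \left(k + 6\right)}.

r(k) = (k + 6)/(k + 8) after simplifying.
Gosper form: A/B · C(k+1)/C(k) with A=k + 6, B=k + 8, C=1.
f must satisfy (k + 6)·f(k+1) − (k + 7)·f(k) = 1.
d = 1 from the (1,1,0) case.
Coefficient equations give f(k) = k/6.
Get s_k = R·t_k = k/(6*(k + 6)) with R(k) = B(k−1)f(k)/C(k) = k*(k + 7)/6.
s_(k+1) − s_k = 1/(k**2 + 13*k + 42) = t_k.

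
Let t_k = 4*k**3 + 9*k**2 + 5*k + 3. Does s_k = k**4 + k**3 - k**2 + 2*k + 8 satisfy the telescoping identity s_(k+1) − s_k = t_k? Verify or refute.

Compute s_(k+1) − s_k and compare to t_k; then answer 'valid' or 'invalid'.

s_(k+1) = k**4 + 5*k**3 + 8*k**2 + 7*k + 11
s_(k+1) − s_k = 4*k**3 + 9*k**2 + 5*k + 3
(s_(k+1) − s_k) − t_k = 0

valid; difference matches t_k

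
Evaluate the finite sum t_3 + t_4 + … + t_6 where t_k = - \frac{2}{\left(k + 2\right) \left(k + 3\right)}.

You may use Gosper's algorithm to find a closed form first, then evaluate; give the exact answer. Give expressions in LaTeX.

Σ = -8/45

t_(k+1)/t_k = (k + 2)/(k + 4).
Normal form (A,B,C) = (k + 2, k + 4, 1).
f must satisfy (k + 2)·f(k+1) − (k + 3)·f(k) = 1.
From deg A=1, deg B=1, deg C=0: d=1.
A polynomial solution: f(k) = k/2.
Certificate R = B(k−1)f/C = k*(k + 3)/2 gives s_k = -k/(k + 2).
Δs = -2/(k**2 + 5*k + 6), as required.
Σ_(k=3)^(6) t_k = s_(7) − s_(3) = -7/9 − (-3/5) = -8/45.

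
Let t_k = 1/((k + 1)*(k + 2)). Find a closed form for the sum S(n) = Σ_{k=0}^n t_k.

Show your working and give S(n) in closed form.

S(n) = (n + 1)/(n + 2)

Ratio r(k) = (k + 1)/(k + 3).
A = k + 1, B = k + 3, C = 1.
Need (k + 1)·f(k+1) − (k + 2)·f(k) = 1.
From deg A=1, deg B=1, deg C=0: d=1.
Match coefficients ⇒ f(k) = k.
So s_k = (B(k−1)f/C)·t_k = (k*(k + 2))·t_k = k/(k + 1).
Check: Δs_k = 1/(k**2 + 3*k + 2). ✓
Σ_(k=0)^n t_k = s_(n+1) − s_(0) = ((n + 1)/(n + 2)) − (0), i.e. (n + 1)/(n + 2).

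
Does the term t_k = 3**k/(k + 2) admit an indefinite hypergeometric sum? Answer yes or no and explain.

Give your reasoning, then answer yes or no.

t_(k+1)/t_k = 3*(k + 2)/(k + 3).
So A=3*k + 6 and B=k + 3, with C=1.
Solve (3*k + 6)·f(k+1) − (k + 2)·f(k) = 1.
Degrees (1,1,0) ⇒ d ≤ -1.
deg f ≤ -1 is impossible — no certificate.

No; the degree bound rules out any f.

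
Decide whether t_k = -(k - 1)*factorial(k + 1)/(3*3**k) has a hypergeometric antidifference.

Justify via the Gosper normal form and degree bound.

Ratio r(k) = k*(k + 2)/(3*(k - 1)).
Take A(k)=k/3 + 2/3, B(k)=1, C(k)=k - 1.
f must satisfy (k/3 + 2/3)·f(k+1) − (1)·f(k) = k - 1.
deg f ≤ 0 (via 1,0,1).
Coefficient equations give f(k) = 3.
R(k) = B(k−1)·f(k)/C(k) = 3/(k - 1); s_k = R·t_k = -factorial(k + 1)/3**k.
Verify: -(k - 1)*factorial(k + 1)/(3*3**k) matches t_k.

Yes. s_k = -factorial(k + 1)/3**k.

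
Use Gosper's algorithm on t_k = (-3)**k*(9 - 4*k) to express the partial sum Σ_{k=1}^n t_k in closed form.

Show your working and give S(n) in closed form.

S(n) = -3*(-3)**n*n + 6*(-3)**n - 6

Step 1: r(k) = 3*(5 - 4*k)/(4*k - 9).
A = -3, B = 1, C = k - 9/4.
Need (-3)·f(k+1) − (1)·f(k) = k - 9/4.
Degrees (0,0,1) ⇒ d ≤ 1.
A polynomial solution: f(k) = -(k - 3)/4.
Certificate R = B(k−1)f/C = -(k - 3)/(4*k - 9) gives s_k = (-3)**k*(k - 3).
Check: Δs_k = (-3)**k*(9 - 4*k). ✓
Σ_(k=1)^n t_k = s_(n+1) − s_(1) = ((-3)**(n + 1)*(n - 2)) − (6), i.e. -3*(-3)**n*n + 6*(-3)**n - 6.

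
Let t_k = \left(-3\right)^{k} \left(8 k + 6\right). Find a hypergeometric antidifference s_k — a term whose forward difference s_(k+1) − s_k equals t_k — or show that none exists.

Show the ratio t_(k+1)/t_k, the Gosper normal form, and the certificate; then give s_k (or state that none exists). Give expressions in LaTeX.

Ratio r(k) = 3*(-4*k - 7)/(4*k + 3).
So A=-3 and B=1, with C=k + 3/4.
Set up (-3)·f(k+1) − (1)·f(k) − (k + 3/4) = 0.
Degrees (0,0,1) ⇒ d ≤ 1.
Match coefficients ⇒ f(k) = -k/4.
Certificate R = B(k−1)f/C = -k/(4*k + 3) gives s_k = -2*(-3)**k*k.
s_(k+1) − s_k = (-3)**k*(8*k + 6) = t_k.

s_k = - 2 \left(-3\right)^{k} k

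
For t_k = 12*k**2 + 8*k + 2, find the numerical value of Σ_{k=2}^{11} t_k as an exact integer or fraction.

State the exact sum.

Compute t_(k+1)/t_k: get (6*k**2 + 16*k + 11)/(6*k**2 + 4*k + 1).
Normal form (A,B,C) = (1, 1, k**2 + 2*k/3 + 1/6).
Set up (1)·f(k+1) − (1)·f(k) − (k**2 + 2*k/3 + 1/6) = 0.
deg f ≤ 3 (via 0,0,2).
Solve for f: f(k) = k**2*(2*k - 1)/6 (degree 3 ≤ 3).
Then R = B(k−1)f/C = k**2*(2*k - 1)/(6*k**2 + 4*k + 1), so s_k = R(k)·t_k = k**2*(4*k - 2).
s_(k+1) − s_k = 12*k**2 + 8*k + 2 = t_k.
Σ_(k=2)^(11) t_k = s_(12) − s_(2) = 6624 − (24) = 6600.

Σ = 6600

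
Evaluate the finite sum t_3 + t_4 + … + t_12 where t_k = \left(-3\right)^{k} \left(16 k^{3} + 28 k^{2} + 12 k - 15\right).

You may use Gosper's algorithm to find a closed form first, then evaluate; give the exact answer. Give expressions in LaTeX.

t_(k+1)/t_k = 3*(-16*k**3 - 76*k**2 - 116*k - 41)/(16*k**3 + 28*k**2 + 12*k - 15).
Take A(k)=-3, B(k)=1, C(k)=k**3 + 7*k**2/4 + 3*k/4 - 15/16.
Set up (-3)·f(k+1) − (1)·f(k) − (k**3 + 7*k**2/4 + 3*k/4 - 15/16) = 0.
Bound: deg f ≤ 3.
Coefficient equations give f(k) = -(4*k**3 - 2*k**2 - 3*k - 3)/16.
Certificate R = B(k−1)f/C = -(4*k**3 - 2*k**2 - 3*k - 3)/((2*k - 1)*(8*k**2 + 18*k + 15)) gives s_k = (-3)**k*(-4*k**3 + 2*k**2 + 3*k + 3).
Check: Δs_k = (-3)**k*(16*k**3 + 28*k**2 + 12*k - 15). ✓
Evaluate s at k=13 and k=3: 13405067784 and 2106; difference 13405065678.

Σ = 13405065678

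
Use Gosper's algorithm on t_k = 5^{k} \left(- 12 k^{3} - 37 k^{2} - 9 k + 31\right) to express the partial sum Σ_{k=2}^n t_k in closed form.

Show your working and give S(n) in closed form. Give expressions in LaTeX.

S(n) = - 15 \cdot 5^{n} n^{3} - 35 \cdot 5^{n} n^{2} - 5 \cdot 5^{n} n + 35 \cdot 5^{n} + 100

r(k) = 5*(12*k**3 + 73*k**2 + 119*k + 27)/(12*k**3 + 37*k**2 + 9*k - 31) after simplifying.
So A=5 and B=1, with C=k**3 + 37*k**2/12 + 3*k/4 - 31/12.
Solve (5)·f(k+1) − (1)·f(k) = k**3 + 37*k**2/12 + 3*k/4 - 31/12.
deg f ≤ 3 (via 0,0,3).
A polynomial solution: f(k) = (3*k**3 - 2*k**2 - 4*k - 4)/12.
So s_k = (B(k−1)f/C)·t_k = ((3*k**3 - 2*k**2 - 4*k - 4)/(12*k**3 + 37*k**2 + 9*k - 31))·t_k = 5**k*(-3*k**3 + 2*k**2 + 4*k + 4).
Check: Δs_k = 5**k*(-12*k**3 - 37*k**2 - 9*k + 31). ✓
Telescope: S(n) = s_(n+1) − s_(2) = 5**(n + 1)*(-3*n**3 - 7*n**2 - n + 7) − (-100) = -15*5**n*n**3 - 35*5**n*n**2 - 5*5**n*n + 35*5**n + 100.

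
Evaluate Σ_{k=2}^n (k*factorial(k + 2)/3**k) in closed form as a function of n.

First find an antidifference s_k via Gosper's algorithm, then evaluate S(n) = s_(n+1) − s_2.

The ratio is (k + 1)*(k + 3)/(3*k).
A = k/3 + 1, B = 1, C = k.
Set up (k/3 + 1)·f(k+1) − (1)·f(k) − (k) = 0.
From deg A=1, deg B=0, deg C=1: d=0.
Match coefficients ⇒ f(k) = 3.
Get s_k = R·t_k = 3**(1 - k)*factorial(k + 2) with R(k) = B(k−1)f(k)/C(k) = 3/k.
s_(k+1) − s_k = k*factorial(k + 2)/3**k = t_k.
s_(n+1) = factorial(n + 3)/3**n and s_(2) = 8, so S(n) = -8 + factorial(n + 3)/3**n.

S(n) = -8 + factorial(n + 3)/3**n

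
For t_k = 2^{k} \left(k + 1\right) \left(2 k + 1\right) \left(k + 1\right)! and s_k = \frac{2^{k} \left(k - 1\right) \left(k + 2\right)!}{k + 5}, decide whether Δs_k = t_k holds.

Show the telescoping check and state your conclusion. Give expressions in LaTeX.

s_(k+1) = 2**(k + 1)*k*factorial(k + 3)/(k + 6)
s_(k+1) − s_k = 2**k*(k + 2)*(2*k**2 + 11*k + 3)*factorial(k + 2)/((k + 5)*(k + 6))
(s_(k+1) − s_k) − t_k = -3*2**k*(2*k**3 + 13*k**2 + 15*k + 6)*factorial(k + 1)/((k + 5)*(k + 6))

Invalid: residual - \frac{3 \cdot 2^{k} \left(2 k^{3} + 13 k^{2} + 15 k + 6\right) \left(k + 1\right)!}{\left(k + 5\right) \left(k + 6\right)} ≠ 0.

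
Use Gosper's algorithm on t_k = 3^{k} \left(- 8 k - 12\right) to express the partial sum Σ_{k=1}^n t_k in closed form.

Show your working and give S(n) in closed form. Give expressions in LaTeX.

Compute t_(k+1)/t_k: get 3*(2*k + 5)/(2*k + 3).
Normal form (A,B,C) = (3, 1, k + 3/2).
Set up (3)·f(k+1) − (1)·f(k) − (k + 3/2) = 0.
deg f ≤ 1 (via 0,0,1).
Coefficient equations give f(k) = k/2.
Get s_k = R·t_k = -4*3**k*k with R(k) = B(k−1)f(k)/C(k) = k/(2*k + 3).
Verify: 3**k*(-8*k - 12) matches t_k.
Evaluate: s_(n+1) = 12*3**n*(-n - 1); subtract s_(1) = -12 ⇒ S(n) = -12*3**n*n - 12*3**n + 12.

S(n) = - 12 \cdot 3^{n} n - 12 \cdot 3^{n} + 12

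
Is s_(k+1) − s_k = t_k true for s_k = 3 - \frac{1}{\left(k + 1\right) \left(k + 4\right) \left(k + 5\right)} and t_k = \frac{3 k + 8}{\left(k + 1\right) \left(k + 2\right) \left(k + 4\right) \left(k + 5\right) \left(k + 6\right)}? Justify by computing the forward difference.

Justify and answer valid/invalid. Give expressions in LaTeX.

s_(k+1) = 3 - 1/((k + 2)*(k + 5)*(k + 6))
s_(k+1) − s_k = (3*k + 8)/(k**5 + 18*k**4 + 121*k**3 + 372*k**2 + 508*k + 240)
(s_(k+1) − s_k) − t_k = 0

Valid: the claim telescopes to t_k.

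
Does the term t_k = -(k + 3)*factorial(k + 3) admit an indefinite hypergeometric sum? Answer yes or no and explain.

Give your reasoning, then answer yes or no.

t_(k+1)/t_k = (k + 4)**2/(k + 3).
So A=k + 4 and B=1, with C=k + 3.
Set up (k + 4)·f(k+1) − (1)·f(k) − (k + 3) = 0.
From deg A=1, deg B=0, deg C=1: d=0.
Solving with deg f ≤ 0: f(k) = 1.
R(k) = B(k−1)·f(k)/C(k) = 1/(k + 3); s_k = R·t_k = -factorial(k + 3).
s_(k+1) − s_k = -(k + 3)*factorial(k + 3) = t_k.

Yes. s_k = -factorial(k + 3).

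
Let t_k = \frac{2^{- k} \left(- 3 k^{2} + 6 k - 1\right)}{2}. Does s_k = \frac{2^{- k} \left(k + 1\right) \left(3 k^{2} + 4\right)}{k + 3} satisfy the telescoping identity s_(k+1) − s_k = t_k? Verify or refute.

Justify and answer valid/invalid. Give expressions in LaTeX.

s_(k+1) = (k + 2)*(3*(k + 1)**2 + 4)/(2*2**k*(k + 4))
s_(k+1) − s_k = (-3*k**4 - 9*k**3 + 23*k**2 + 31*k + 10)/(2*2**k*(k**2 + 7*k + 12))
(s_(k+1) − s_k) − t_k = (3*k**3 + 9*k**2 - 17*k + 11)/(2**k*(k**2 + 7*k + 12))

Invalid: residual \frac{2^{- k} \left(3 k^{3} + 9 k^{2} - 17 k + 11\right)}{k^{2} + 7 k + 12} ≠ 0.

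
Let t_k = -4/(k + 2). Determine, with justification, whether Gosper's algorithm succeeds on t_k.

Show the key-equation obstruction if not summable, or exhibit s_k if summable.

Ratio r(k) = (k + 2)/(k + 3).
Gosper form: A/B · C(k+1)/C(k) with A=k + 2, B=k + 3, C=1.
Need (k + 2)·f(k+1) − (k + 2)·f(k) = 1.
Degrees (1,1,0) ⇒ d ≤ 0.
Generic f = c0 gives residual -1; -1 = 0 cannot hold, so t_k is not Gosper-summable.

No; the coefficient equations for f are inconsistent.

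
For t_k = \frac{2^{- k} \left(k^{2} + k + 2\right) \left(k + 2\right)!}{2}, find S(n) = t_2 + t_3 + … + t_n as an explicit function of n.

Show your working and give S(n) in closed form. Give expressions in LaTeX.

S(n) = -6 + \frac{2^{- n} n \left(n + 3\right)!}{2}

Compute t_(k+1)/t_k: get (k + 3)*(k + (k + 1)**2 + 3)/(2*(k**2 + k + 2)).
Normal form (A,B,C) = (k/2 + 3/2, 1, k**2 + k + 2).
Solve (k/2 + 3/2)·f(k+1) − (1)·f(k) = k**2 + k + 2.
Degrees (1,0,2) ⇒ d ≤ 1.
Match coefficients ⇒ f(k) = 2*(k - 1).
Then R = B(k−1)f/C = 2*(k - 1)/(k**2 + k + 2), so s_k = R(k)·t_k = (k - 1)*factorial(k + 2)/2**k.
s_(k+1) − s_k = (k**2 + k + 2)*factorial(k + 2)/(2*2**k) = t_k.
Σ_(k=2)^n t_k = s_(n+1) − s_(2) = (2**(-n - 1)*n*factorial(n + 3)) − (6), i.e. -6 + n*factorial(n + 3)/(2*2**n).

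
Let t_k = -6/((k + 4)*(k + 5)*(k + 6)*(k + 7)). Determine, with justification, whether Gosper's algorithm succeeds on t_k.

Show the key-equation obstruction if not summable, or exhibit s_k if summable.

Yes. s_k = k*(-k**2 - 15*k - 74)/(60*(k + 4)*(k + 5)*(k + 6)).

r(k) = (k + 4)/(k + 8) after simplifying.
Gosper form: A/B · C(k+1)/C(k) with A=k + 4, B=k + 8, C=1.
Set up (k + 4)·f(k+1) − (k + 7)·f(k) − (1) = 0.
Degrees (1,1,0) ⇒ d ≤ 3.
Solve for f: f(k) = k*(k**2 + 15*k + 74)/360 (degree 3 ≤ 3).
Certificate R = B(k−1)f/C = k*(k + 7)*(k**2 + 15*k + 74)/360 gives s_k = k*(-k**2 - 15*k - 74)/(60*(k + 4)*(k + 5)*(k + 6)).
Δs = -6/(k**4 + 22*k**3 + 179*k**2 + 638*k + 840), as required.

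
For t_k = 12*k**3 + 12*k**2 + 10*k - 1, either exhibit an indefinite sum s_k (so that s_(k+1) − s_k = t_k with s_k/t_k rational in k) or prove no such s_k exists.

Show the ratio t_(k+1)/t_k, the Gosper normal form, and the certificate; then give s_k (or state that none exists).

Compute t_(k+1)/t_k: get (12*k**3 + 48*k**2 + 70*k + 33)/(12*k**3 + 12*k**2 + 10*k - 1).
Factor: A=1; B=1; C=k**3 + k**2 + 5*k/6 - 1/12.
Key eq: (1)·f(k+1) = (1)·f(k) + (k**3 + k**2 + 5*k/6 - 1/12).
d = 4 from the (0,0,3) case.
Solving with deg f ≤ 4: f(k) = k*(3*k**3 - 2*k**2 + 2*k - 4)/12.
Then R = B(k−1)f/C = k*(3*k**3 - 2*k**2 + 2*k - 4)/(12*k**3 + 12*k**2 + 10*k - 1), so s_k = R(k)·t_k = k*(3*k**3 - 2*k**2 + 2*k - 4).
Δs = 12*k**3 + 12*k**2 + 10*k - 1, as required.

s_k = k*(3*k**3 - 2*k**2 + 2*k - 4)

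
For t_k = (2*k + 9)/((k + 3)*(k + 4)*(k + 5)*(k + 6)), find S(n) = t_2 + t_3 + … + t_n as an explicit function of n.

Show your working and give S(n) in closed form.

S(n) = (n**2 + 10*n - 11)/(35*(n**2 + 10*n + 24))

The ratio is (k + 3)*(2*k + 11)/((k + 7)*(2*k + 9)).
Factor: A=k + 3; B=k + 7; C=k + 9/2.
Solve (k + 3)·f(k+1) − (k + 6)·f(k) = k + 9/2.
d = 3 from the (1,1,1) case.
Solve for f: f(k) = k*(k + 4)*(k + 8)/30 (degree 3 ≤ 3).
Then R = B(k−1)f/C = k*(k + 4)*(k + 6)*(k + 8)/(15*(2*k + 9)), so s_k = R(k)·t_k = k*(k + 8)/(15*(k**2 + 8*k + 15)).
Δs = (2*k + 9)/(k**4 + 18*k**3 + 119*k**2 + 342*k + 360), as required.
Σ_(k=2)^n t_k = s_(n+1) − s_(2) = ((n**2 + 10*n + 9)/(15*(n**2 + 10*n + 24))) − (4/105), i.e. (n**2 + 10*n - 11)/(35*(n**2 + 10*n + 24)).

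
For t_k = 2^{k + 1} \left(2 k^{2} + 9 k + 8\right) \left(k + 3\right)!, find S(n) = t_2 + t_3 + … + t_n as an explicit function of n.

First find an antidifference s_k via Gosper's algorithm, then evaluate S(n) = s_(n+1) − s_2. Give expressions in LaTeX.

Step 1: r(k) = 2*(2*k**3 + 21*k**2 + 71*k + 76)/(2*k**2 + 9*k + 8).
Normal form (A,B,C) = (2*k + 8, 1, k**2 + 9*k/2 + 4).
Need (2*k + 8)·f(k+1) − (1)·f(k) = k**2 + 9*k/2 + 4.
Bound: deg f ≤ 1.
Solving with deg f ≤ 1: f(k) = k/2.
So s_k = (B(k−1)f/C)·t_k = (k/(2*k**2 + 9*k + 8))·t_k = 2**(k + 1)*k*factorial(k + 3).
Verify: 2**(k + 1)*(2*k**2 + 9*k + 8)*factorial(k + 3) matches t_k.
Evaluate: s_(n+1) = 2**(n + 2)*(n + 1)*factorial(n + 4); subtract s_(2) = 1920 ⇒ S(n) = 4*2**n*n*factorial(n + 4) + 4*2**n*factorial(n + 4) - 1920.

S(n) = 4 \cdot 2^{n} n \left(n + 4\right)! + 4 \cdot 2^{n} \left(n + 4\right)! - 1920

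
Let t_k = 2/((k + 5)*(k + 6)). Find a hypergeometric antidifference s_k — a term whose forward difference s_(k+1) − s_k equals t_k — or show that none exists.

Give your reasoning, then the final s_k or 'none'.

The ratio is (k + 5)/(k + 7).
So A=k + 5 and B=k + 7, with C=1.
Need (k + 5)·f(k+1) − (k + 6)·f(k) = 1.
From deg A=1, deg B=1, deg C=0: d=1.
Solve for f: f(k) = k/5 (degree 1 ≤ 1).
R(k) = B(k−1)·f(k)/C(k) = k*(k + 6)/5; s_k = R·t_k = 2*k/(5*(k + 5)).
Δs = 2/(k**2 + 11*k + 30), as required.

s_k = 2*k/(5*(k + 5))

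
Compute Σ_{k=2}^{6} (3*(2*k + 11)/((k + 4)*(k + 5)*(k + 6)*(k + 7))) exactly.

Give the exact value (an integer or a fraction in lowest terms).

r(k) = (k + 4)*(2*k + 13)/((k + 8)*(2*k + 11)) after simplifying.
Take A(k)=k + 4, B(k)=k + 8, C(k)=k + 11/2.
Key eq: (k + 4)·f(k+1) = (k + 7)·f(k) + (k + 11/2).
From deg A=1, deg B=1, deg C=1: d=3.
A polynomial solution: f(k) = k*(k + 5)*(k + 10)/48.
Get s_k = R·t_k = k*(k + 10)/(8*(k**2 + 10*k + 24)) with R(k) = B(k−1)f(k)/C(k) = k*(k + 5)*(k + 7)*(k + 10)/(24*(2*k + 11)).
s_(k+1) − s_k = 3*(2*k + 11)/(k**4 + 22*k**3 + 179*k**2 + 638*k + 840) = t_k.
Σ_(k=2)^(6) t_k = s_(7) − s_(2) = 119/1144 − (1/16) = 95/2288.

Σ = 95/2288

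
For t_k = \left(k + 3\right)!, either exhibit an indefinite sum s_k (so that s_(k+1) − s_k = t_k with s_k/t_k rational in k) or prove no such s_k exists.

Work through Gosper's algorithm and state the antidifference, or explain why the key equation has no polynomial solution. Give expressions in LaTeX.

Compute t_(k+1)/t_k: get k + 4.
So A=k + 4 and B=1, with C=1.
f must satisfy (k + 4)·f(k+1) − (1)·f(k) = 1.
Bound: deg f ≤ -1.
Bound -1 < 0, so the key equation has no polynomial solution.

none (Gosper's algorithm certifies no s_k)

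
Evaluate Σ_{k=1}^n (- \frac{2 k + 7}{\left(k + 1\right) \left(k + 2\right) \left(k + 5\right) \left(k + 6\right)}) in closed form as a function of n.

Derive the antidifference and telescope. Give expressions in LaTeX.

r(k) = (k + 1)*(k + 5)*(2*k + 9)/((k + 3)*(k + 7)*(2*k + 7)) after simplifying.
A = k + 1, B = k + 7, C = k**3 + 21*k**2/2 + 73*k/2 + 42.
Set up (k + 1)·f(k+1) − (k + 6)·f(k) − (k**3 + 21*k**2/2 + 73*k/2 + 42) = 0.
Bound: deg f ≤ 5.
Solve for f: f(k) = k*(k + 2)*(k + 3)*(k + 4)*(k + 6)/10 (degree 5 ≤ 5).
Then R = B(k−1)f/C = k*(k + 2)*(k + 6)**2/(5*(2*k + 7)), so s_k = R(k)·t_k = k*(-k - 6)/(5*(k**2 + 6*k + 5)).
Verify: (-2*k - 7)/(k**4 + 14*k**3 + 65*k**2 + 112*k + 60) matches t_k.
Σ_(k=1)^n t_k = s_(n+1) − s_(1) = ((-n**2 - 8*n - 7)/(5*(n**2 + 8*n + 12))) − (-7/60), i.e. n*(-n - 8)/(12*(n**2 + 8*n + 12)).

S(n) = \frac{n \left(- n - 8\right)}{12 \left(n^{2} + 8 n + 12\right)}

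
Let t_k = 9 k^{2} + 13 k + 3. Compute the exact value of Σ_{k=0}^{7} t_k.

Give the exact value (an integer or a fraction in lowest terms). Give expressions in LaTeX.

Compute t_(k+1)/t_k: get (9*k**2 + 31*k + 25)/(9*k**2 + 13*k + 3).
Gosper form: A/B · C(k+1)/C(k) with A=1, B=1, C=k**2 + 13*k/9 + 1/3.
Set up (1)·f(k+1) − (1)·f(k) − (k**2 + 13*k/9 + 1/3) = 0.
d = 3 from the (0,0,2) case.
A polynomial solution: f(k) = k*(3*k**2 + 2*k - 2)/9.
Certificate R = B(k−1)f/C = k*(3*k**2 + 2*k - 2)/(9*k**2 + 13*k + 3) gives s_k = k*(3*k**2 + 2*k - 2).
Δs = 9*k**2 + 13*k + 3, as required.
Σ_(k=0)^(7) t_k = s_(8) − s_(0) = 1648 − (0) = 1648.

Σ = 1648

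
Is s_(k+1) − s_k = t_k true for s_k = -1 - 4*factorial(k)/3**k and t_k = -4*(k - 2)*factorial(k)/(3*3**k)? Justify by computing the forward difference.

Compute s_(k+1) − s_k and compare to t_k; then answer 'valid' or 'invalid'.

s_(k+1) = -(3*3**k + 4*k*factorial(k) + 4*factorial(k))/(3*3**k)
s_(k+1) − s_k = -4*(k - 2)*factorial(k)/(3*3**k)
(s_(k+1) − s_k) − t_k = 0

valid (s_(k+1) − s_k reduces to t_k)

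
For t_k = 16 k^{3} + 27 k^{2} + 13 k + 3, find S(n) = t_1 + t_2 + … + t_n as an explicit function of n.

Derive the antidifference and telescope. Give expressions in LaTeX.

S(n) = n \left(4 n^{3} + 17 n^{2} + 24 n + 14\right)

Ratio r(k) = (16*k**3 + 75*k**2 + 115*k + 59)/(16*k**3 + 27*k**2 + 13*k + 3).
Normal form (A,B,C) = (1, 1, k**3 + 27*k**2/16 + 13*k/16 + 3/16).
Need (1)·f(k+1) − (1)·f(k) = k**3 + 27*k**2/16 + 13*k/16 + 3/16.
d = 4 from the (0,0,3) case.
Solve for f: f(k) = k*(4*k**3 + k**2 - 3*k + 1)/16 (degree 4 ≤ 4).
Then R = B(k−1)f/C = k*(4*k**3 + k**2 - 3*k + 1)/(16*k**3 + 27*k**2 + 13*k + 3), so s_k = R(k)·t_k = k*(4*k**3 + k**2 - 3*k + 1).
Δs = 16*k**3 + 27*k**2 + 13*k + 3, as required.
s_(n+1) = 4*n**4 + 17*n**3 + 24*n**2 + 14*n + 3 and s_(1) = 3, so S(n) = n*(4*n**3 + 17*n**2 + 24*n + 14).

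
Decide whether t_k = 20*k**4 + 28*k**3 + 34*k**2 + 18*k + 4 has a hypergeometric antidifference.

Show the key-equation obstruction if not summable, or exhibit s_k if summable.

Yes. s_k = k**2*(4*k**3 - 3*k**2 + 4*k - 1).

Step 1: r(k) = (10*k**4 + 54*k**3 + 119*k**2 + 125*k + 52)/(10*k**4 + 14*k**3 + 17*k**2 + 9*k + 2).
Gosper form: A/B · C(k+1)/C(k) with A=1, B=1, C=k**4 + 7*k**3/5 + 17*k**2/10 + 9*k/10 + 1/5.
Need (1)·f(k+1) − (1)·f(k) = k**4 + 7*k**3/5 + 17*k**2/10 + 9*k/10 + 1/5.
d = 5 from the (0,0,4) case.
Coefficient equations give f(k) = k**2*(4*k**3 - 3*k**2 + 4*k - 1)/20.
Get s_k = R·t_k = k**2*(4*k**3 - 3*k**2 + 4*k - 1) with R(k) = B(k−1)f(k)/C(k) = k**2*(4*k**3 - 3*k**2 + 4*k - 1)/(2*(10*k**4 + 14*k**3 + 17*k**2 + 9*k + 2)).
Check: Δs_k = 20*k**4 + 28*k**3 + 34*k**2 + 18*k + 4. ✓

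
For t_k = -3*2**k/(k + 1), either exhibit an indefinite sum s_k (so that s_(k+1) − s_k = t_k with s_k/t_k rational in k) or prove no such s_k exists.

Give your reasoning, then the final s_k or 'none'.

none — t_k is not Gosper-summable

t_(k+1)/t_k = 2*(k + 1)/(k + 2).
A = 2*k + 2, B = k + 2, C = 1.
f must satisfy (2*k + 2)·f(k+1) − (k + 1)·f(k) = 1.
deg f ≤ -1 (via 1,1,0).
deg f ≤ -1 is impossible — no certificate.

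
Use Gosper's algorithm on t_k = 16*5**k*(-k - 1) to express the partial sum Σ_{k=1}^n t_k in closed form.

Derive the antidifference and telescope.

S(n) = -20*5**n*n - 15*5**n + 15

r(k) = 5*(k + 2)/(k + 1) after simplifying.
Take A(k)=5, B(k)=1, C(k)=k + 1.
f must satisfy (5)·f(k+1) − (1)·f(k) = k + 1.
d = 1 from the (0,0,1) case.
Solving with deg f ≤ 1: f(k) = (4*k - 1)/16.
Then R = B(k−1)f/C = (4*k - 1)/(16*(k + 1)), so s_k = R(k)·t_k = 5**k*(1 - 4*k).
Check: Δs_k = 16*5**k*(-k - 1). ✓
Evaluate: s_(n+1) = 5**(n + 1)*(-4*n - 3); subtract s_(1) = -15 ⇒ S(n) = -20*5**n*n - 15*5**n + 15.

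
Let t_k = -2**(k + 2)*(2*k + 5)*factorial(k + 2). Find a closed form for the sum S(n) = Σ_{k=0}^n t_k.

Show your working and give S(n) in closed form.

Ratio r(k) = 2*(k + 3)*(2*k + 7)/(2*k + 5).
A = 2*k + 6, B = 1, C = k + 5/2.
Set up (2*k + 6)·f(k+1) − (1)·f(k) − (k + 5/2) = 0.
Degrees (1,0,1) ⇒ d ≤ 0.
Solving with deg f ≤ 0: f(k) = 1/2.
Then R = B(k−1)f/C = 1/(2*k + 5), so s_k = R(k)·t_k = -2**(k + 2)*factorial(k + 2).
s_(k+1) − s_k = -2**(k + 2)*(2*k + 5)*factorial(k + 2) = t_k.
Evaluate: s_(n+1) = -2**(n + 3)*factorial(n + 3); subtract s_(0) = -8 ⇒ S(n) = -8*2**n*factorial(n + 3) + 8.

S(n) = -8*2**n*factorial(n + 3) + 8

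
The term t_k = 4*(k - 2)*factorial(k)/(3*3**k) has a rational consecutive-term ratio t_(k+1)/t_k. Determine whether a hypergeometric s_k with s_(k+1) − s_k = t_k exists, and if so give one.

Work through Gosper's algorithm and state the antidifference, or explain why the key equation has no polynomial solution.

Step 1: r(k) = (k**2 - 1)/(3*(k - 2)).
A = k/3 + 1/3, B = 1, C = k - 2.
Need (k/3 + 1/3)·f(k+1) − (1)·f(k) = k - 2.
From deg A=1, deg B=0, deg C=1: d=0.
Solve for f: f(k) = 3 (degree 0 ≤ 0).
So s_k = (B(k−1)f/C)·t_k = (3/(k - 2))·t_k = 4*factorial(k)/3**k.
Check: Δs_k = 4*(k - 2)*factorial(k)/(3*3**k). ✓

s_k = 4*factorial(k)/3**k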